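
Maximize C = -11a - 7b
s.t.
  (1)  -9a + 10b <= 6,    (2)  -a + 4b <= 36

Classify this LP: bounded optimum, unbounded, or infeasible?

unbounded

From the feasible point (168/13, 159/13), moving in the direction (-10, -9) keeps every constraint satisfied while C increases without bound.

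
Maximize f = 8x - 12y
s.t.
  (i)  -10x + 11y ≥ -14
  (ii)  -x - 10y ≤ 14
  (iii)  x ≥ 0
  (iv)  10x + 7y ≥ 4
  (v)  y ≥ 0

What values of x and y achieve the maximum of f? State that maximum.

x = 7/5, y = 0, maximum f = 56/5

Feasible corners and f = 8x - 12y:
  (7/5, 0) → f = 56/5
  (0, 4/7) → f = -48/7
  (2/5, 0) → f = 16/5
The feasible region is unbounded (it extends along (0, 1), (11, 10)), but f strictly decreases along every unbounded feasible direction, so there is no improving ray and the maximum is attained at a vertex.

At the optimal vertex, -10x + 11y = -14 and y = 0.
Solving simultaneously gives x = 7/5, y = 0.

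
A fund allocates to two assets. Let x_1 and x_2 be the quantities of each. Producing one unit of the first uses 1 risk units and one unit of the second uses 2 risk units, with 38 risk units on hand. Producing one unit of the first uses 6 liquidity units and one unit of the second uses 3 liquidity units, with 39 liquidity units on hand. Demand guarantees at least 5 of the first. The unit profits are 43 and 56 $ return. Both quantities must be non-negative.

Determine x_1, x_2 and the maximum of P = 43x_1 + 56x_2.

x_1 = 5, x_2 = 3, maximum P = 383

Feasible corners and P = 43x_1 + 56x_2:
  (13/2, 0) → P = 559/2
  (5, 0) → P = 215
  (5, 3) → P = 383

The binding constraints are 6x_1 + 3x_2 = 39 and x_1 = 5.
Solving simultaneously gives x_1 = 5, x_2 = 3.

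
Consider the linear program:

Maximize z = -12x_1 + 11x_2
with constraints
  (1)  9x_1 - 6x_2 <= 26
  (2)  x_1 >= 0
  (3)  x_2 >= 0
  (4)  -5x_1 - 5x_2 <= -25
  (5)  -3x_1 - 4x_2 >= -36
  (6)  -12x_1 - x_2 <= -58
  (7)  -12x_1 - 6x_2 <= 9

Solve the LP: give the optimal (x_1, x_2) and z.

x_1 = 196/45, x_2 = 86/15, maximum z = 54/5

Extreme points and z = -12x_1 + 11x_2:
  (160/27, 41/9) → z = -21
  (374/81, 70/27) → z = -242/9
  (196/45, 86/15) → z = 54/5

The optimum lies where -3x_1 - 4x_2 = -36 and -12x_1 - x_2 = -58.
Solving simultaneously gives x_1 = 196/45, x_2 = 86/15.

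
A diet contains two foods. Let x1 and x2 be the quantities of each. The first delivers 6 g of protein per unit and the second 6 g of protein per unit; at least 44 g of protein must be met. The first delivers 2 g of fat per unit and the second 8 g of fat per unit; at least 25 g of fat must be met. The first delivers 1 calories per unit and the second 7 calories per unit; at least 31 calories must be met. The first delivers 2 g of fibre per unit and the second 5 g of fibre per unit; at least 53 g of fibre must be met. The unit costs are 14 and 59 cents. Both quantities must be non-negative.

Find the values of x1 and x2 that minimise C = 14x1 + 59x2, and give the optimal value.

x1 = 24, x2 = 1, minimum C = 395

The feasible region is unbounded (it extends along (0, 1), (1, 0)), but C strictly increases along every unbounded feasible direction, so there is no improving ray and the minimum is attained at a vertex.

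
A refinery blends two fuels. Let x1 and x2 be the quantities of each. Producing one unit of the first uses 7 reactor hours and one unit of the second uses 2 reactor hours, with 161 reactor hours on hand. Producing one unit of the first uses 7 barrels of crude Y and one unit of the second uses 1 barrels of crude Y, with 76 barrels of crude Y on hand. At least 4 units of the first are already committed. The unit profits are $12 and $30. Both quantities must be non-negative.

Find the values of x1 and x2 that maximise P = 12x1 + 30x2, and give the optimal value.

Extreme points and P = 12x1 + 30x2:
  (76/7, 0) → P = 912/7
  (4, 0) → P = 48
  (4, 48) → P = 1488

The binding constraints are 7x1 + x2 = 76 and x1 = 4.
Solving simultaneously gives x1 = 4, x2 = 48.

x1 = 4, x2 = 48, maximum P = 1488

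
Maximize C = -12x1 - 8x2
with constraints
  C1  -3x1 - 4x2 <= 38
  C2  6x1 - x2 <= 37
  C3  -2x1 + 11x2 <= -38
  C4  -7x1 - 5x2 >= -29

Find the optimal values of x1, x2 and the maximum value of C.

Corner points and C = -12x1 - 8x2:
  (110/27, -113/9) → C = 464/9
  (-266/41, -190/41) → C = 4712/41
  (369/64, -77/32) → C = -799/16

The optimum lies where -3x1 - 4x2 = 38 and -2x1 + 11x2 = -38.
Solving simultaneously gives x1 = -266/41, x2 = -190/41.

x1 = -266/41, x2 = -190/41, maximum C = 4712/41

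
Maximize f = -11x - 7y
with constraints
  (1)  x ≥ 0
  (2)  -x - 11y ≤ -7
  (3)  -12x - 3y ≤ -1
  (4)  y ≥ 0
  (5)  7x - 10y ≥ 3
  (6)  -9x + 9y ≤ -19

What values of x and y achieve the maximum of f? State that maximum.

x = 68/27, y = 11/27, maximum f = -275/9

Corner points and f = -11x - 7y:
  (7, 0) → f = -77
  (68/27, 11/27) → f = -275/9
  (163/27, 106/27) → f = -845/9
The feasible region is unbounded (it extends along (10, 7), (1, 0)), but f strictly decreases along every unbounded feasible direction, so there is no improving ray and the maximum is attained at a vertex.

The binding constraints are -x - 11y = -7 and -9x + 9y = -19.
Solving simultaneously gives x = 68/27, y = 11/27.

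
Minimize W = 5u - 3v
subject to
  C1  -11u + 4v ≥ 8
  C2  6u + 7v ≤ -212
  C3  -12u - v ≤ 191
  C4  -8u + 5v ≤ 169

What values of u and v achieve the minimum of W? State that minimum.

u = -375/26, v = -233/13, minimum W = -477/26

Extreme points and W = 5u - 3v:
  (-904/101, -2284/101) → W = 2332/101
  (-772/59, -2005/59) → W = 2155/59
  (-375/26, -233/13) → W = -477/26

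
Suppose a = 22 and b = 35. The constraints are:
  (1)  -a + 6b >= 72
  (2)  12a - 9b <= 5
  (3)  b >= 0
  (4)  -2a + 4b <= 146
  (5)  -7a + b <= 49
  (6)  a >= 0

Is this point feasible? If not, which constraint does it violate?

(1): 188 ≥ 72 ✓
(2): -51 ≤ 5 ✓
(3): 35 ≥ 0 ✓
(4): 96 ≤ 146 ✓
(5): -119 ≤ 49 ✓
(6): 22 ≥ 0 ✓

feasible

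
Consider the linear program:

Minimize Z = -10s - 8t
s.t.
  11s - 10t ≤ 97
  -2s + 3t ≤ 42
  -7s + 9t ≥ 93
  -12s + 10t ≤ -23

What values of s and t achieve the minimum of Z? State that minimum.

Vertices and Z = -10s - 8t:
  (33, 36) → Z = -618
  (489/16, 275/8) → Z = -4645/8
  (1137/38, 1277/38) → Z = -10793/19

The optimum lies where -2s + 3t = 42 and -7s + 9t = 93.
Solving simultaneously gives s = 33, t = 36.

s = 33, t = 36, minimum Z = -618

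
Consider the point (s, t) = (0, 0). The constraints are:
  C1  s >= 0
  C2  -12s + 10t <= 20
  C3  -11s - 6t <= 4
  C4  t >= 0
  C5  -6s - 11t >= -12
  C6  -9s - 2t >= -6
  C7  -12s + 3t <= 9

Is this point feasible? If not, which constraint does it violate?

feasible

C1: 0 ≥ 0 ✓
C2: 0 ≤ 20 ✓
C3: 0 ≤ 4 ✓
C4: 0 ≥ 0 ✓
C5: 0 ≥ -12 ✓
C6: 0 ≥ -6 ✓
C7: 0 ≤ 9 ✓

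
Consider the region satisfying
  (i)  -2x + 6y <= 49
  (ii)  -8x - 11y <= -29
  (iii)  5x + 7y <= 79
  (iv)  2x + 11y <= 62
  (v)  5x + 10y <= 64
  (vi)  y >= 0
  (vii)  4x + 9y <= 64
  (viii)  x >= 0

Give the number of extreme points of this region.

Intersecting each pair of boundary lines and keeping only the points that satisfy every inequality leaves:
  (29/8, 0)
  (0, 29/11)
  (12/5, 26/5)
  (0, 62/11)
  (64/5, 0)

5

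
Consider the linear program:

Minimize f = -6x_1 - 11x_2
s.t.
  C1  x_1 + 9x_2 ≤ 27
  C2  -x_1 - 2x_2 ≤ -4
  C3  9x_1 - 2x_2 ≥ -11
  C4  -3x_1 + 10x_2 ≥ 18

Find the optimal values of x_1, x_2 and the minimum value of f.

Extreme points and f = -6x_1 - 11x_2:
  (-45/83, 254/83) → f = -2524/83
  (108/37, 99/37) → f = -1737/37
  (-7/10, 47/20) → f = -433/20
  (1/4, 15/8) → f = -177/8

The binding constraints are x_1 + 9x_2 = 27 and -3x_1 + 10x_2 = 18.
Solving simultaneously gives x_1 = 108/37, x_2 = 99/37.

x_1 = 108/37, x_2 = 99/37, minimum f = -1737/37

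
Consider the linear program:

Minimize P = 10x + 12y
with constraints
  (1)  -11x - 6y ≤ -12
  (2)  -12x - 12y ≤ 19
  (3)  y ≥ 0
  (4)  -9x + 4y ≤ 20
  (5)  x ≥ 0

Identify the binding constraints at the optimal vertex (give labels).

(1) and (3)

Extreme points and P = 10x + 12y:
  (12/11, 0) → P = 120/11
  (0, 2) → P = 24
  (0, 5) → P = 60
The feasible region is unbounded (it extends along (4, 9), (1, 0)), but P strictly increases along every unbounded feasible direction, so there is no improving ray and the minimum is attained at a vertex.

The minimum is at (12/11, 0). Substituting into each constraint, equality holds for (1) and (3); the remaining constraints have slack.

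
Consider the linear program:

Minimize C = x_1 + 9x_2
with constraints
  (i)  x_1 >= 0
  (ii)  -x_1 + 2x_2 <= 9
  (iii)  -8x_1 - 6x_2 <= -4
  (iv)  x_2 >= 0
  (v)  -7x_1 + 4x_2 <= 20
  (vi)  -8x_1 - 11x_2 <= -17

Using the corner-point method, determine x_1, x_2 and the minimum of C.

Corner points and C = x_1 + 9x_2:
  (0, 9/2) → C = 81/2
  (0, 17/11) → C = 153/11
  (17/8, 0) → C = 17/8
The feasible region is unbounded (it extends along (2, 1), (1, 0)), but C strictly increases along every unbounded feasible direction, so there is no improving ray and the minimum is attained at a vertex.

x_1 = 17/8, x_2 = 0, minimum C = 17/8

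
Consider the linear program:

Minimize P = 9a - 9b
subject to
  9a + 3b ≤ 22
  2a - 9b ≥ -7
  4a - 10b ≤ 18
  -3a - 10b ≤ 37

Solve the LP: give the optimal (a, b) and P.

a = -403/47, b = -53/47, minimum P = -3150/47

Feasible corners and P = 9a - 9b:
  (59/29, 107/87) → P = 210/29
  (137/51, -37/51) → P = 522/17
  (-403/47, -53/47) → P = -3150/47
  (-19/7, -101/35) → P = 54/35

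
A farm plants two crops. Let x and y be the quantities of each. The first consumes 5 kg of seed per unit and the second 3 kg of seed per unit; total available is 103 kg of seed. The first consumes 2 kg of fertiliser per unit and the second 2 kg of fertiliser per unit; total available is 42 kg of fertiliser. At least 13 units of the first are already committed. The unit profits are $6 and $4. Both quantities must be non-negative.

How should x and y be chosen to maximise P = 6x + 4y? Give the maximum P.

x = 20, y = 1, maximum P = 124

Vertices and P = 6x + 4y:
  (103/5, 0) → P = 618/5
  (13, 0) → P = 78
  (20, 1) → P = 124
  (13, 8) → P = 110

The binding constraints are 5x + 3y = 103 and 2x + 2y = 42.
Solving simultaneously gives x = 20, y = 1.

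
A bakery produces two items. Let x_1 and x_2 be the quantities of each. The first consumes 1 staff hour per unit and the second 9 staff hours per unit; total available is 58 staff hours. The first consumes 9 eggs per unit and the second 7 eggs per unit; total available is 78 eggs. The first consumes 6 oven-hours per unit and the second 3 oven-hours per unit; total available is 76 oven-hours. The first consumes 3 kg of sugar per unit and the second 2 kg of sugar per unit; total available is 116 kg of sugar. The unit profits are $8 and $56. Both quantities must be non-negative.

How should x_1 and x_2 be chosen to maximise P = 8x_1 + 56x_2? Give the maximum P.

x_1 = 4, x_2 = 6, maximum P = 368

Vertices and P = 8x_1 + 56x_2:
  (0, 0) → P = 0
  (0, 58/9) → P = 3248/9
  (26/3, 0) → P = 208/3
  (4, 6) → P = 368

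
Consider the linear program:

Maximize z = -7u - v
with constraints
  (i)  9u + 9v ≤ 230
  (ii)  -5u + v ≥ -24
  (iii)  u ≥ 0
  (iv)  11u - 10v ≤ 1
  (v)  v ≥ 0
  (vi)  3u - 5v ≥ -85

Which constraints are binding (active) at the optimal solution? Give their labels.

(iii) and (v)

Corner points and z = -7u - v:
  (223/27, 467/27) → z = -676/9
  (385/72, 485/24) → z = -2075/36
  (239/39, 259/39) → z = -644/13
  (0, 0) → z = 0
  (0, 17) → z = -17
  (1/11, 0) → z = -7/11

The maximum is at (0, 0). Substituting into each constraint, equality holds for (iii) and (v); the remaining constraints have slack.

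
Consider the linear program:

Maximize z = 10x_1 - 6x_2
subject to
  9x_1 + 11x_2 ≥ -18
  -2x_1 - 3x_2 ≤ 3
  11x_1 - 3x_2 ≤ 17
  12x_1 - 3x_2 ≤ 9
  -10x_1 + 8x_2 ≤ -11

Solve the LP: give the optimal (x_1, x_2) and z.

x_1 = 3/7, x_2 = -9/7, maximum z = 12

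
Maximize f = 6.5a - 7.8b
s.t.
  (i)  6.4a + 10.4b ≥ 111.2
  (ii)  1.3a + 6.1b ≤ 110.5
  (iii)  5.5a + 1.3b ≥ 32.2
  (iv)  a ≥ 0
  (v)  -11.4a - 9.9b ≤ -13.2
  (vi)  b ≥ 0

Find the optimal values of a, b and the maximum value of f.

a = 85, b = 0, maximum f = 552.5

Vertices and f = 6.5a - 7.8b:
  (183/47, 5069/611) → f = -18519/470
  (139/8, 0) → f = 1807/16
  (1759/1062, 18863/1062) → f = -1356979/10620
  (85, 0) → f = 1105/2

The binding constraints are 1.3a + 6.1b = 110.5 and b = 0.
Solving simultaneously gives a = 85, b = 0.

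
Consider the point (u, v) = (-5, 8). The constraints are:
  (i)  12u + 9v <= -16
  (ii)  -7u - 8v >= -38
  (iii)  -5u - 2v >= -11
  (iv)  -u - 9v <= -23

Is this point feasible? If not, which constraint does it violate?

Constraint (i): 12u + 9v = 12, which is not ≤ -16. All other constraints are satisfied.

not feasible — violates (i)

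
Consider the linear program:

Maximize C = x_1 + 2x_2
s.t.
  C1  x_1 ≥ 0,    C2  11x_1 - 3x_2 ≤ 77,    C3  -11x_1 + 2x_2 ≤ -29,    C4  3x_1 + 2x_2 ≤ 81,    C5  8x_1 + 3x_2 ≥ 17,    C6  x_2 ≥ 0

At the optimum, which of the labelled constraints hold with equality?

Feasible corners and C = x_1 + 2x_2:
  (397/31, 660/31) → C = 1717/31
  (7, 0) → C = 7
  (55/7, 201/7) → C = 457/7
  (29/11, 0) → C = 29/11

The maximum is at (55/7, 201/7). Substituting into each constraint, equality holds for C3 and C4; the remaining constraints have slack.

C3 and C4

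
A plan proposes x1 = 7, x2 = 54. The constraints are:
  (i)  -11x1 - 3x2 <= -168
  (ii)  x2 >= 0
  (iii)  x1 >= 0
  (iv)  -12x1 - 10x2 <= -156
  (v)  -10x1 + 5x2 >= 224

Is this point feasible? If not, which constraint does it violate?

not feasible — violates (v)

Constraint (v): -10x1 + 5x2 = 200, which is not ≥ 224. All other constraints are satisfied.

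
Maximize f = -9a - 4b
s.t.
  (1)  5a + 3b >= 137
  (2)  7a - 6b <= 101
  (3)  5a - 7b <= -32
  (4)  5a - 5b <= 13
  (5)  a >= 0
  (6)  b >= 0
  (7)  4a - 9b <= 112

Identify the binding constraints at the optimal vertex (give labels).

(1) and (5)

Corner points and f = -9a - 4b:
  (863/50, 169/10) → f = -11147/50
  (0, 137/3) → f = -548/3
  (427/5, 414/5) → f = -5499/5
  (251/10, 45/2) → f = -3159/10
The feasible region is unbounded (it extends along (0, 1), (6, 7)), but f strictly decreases along every unbounded feasible direction, so there is no improving ray and the maximum is attained at a vertex.

The maximum is at (0, 137/3). Substituting into each constraint, equality holds for (1) and (5); the remaining constraints have slack.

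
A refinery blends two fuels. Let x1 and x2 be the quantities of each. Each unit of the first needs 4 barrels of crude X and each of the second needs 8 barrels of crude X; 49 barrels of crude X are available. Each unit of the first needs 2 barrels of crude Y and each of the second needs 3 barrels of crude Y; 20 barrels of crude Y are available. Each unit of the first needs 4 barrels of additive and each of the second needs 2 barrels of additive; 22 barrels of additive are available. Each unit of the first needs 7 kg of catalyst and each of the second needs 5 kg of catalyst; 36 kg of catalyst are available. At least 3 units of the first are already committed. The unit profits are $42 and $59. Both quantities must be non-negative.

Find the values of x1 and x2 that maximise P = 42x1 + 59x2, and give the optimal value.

Vertices and P = 42x1 + 59x2:
  (36/7, 0) → P = 216
  (3, 0) → P = 126
  (3, 3) → P = 303

The binding constraints are 7x1 + 5x2 = 36 and x1 = 3.
Solving simultaneously gives x1 = 3, x2 = 3.

x1 = 3, x2 = 3, maximum P = 303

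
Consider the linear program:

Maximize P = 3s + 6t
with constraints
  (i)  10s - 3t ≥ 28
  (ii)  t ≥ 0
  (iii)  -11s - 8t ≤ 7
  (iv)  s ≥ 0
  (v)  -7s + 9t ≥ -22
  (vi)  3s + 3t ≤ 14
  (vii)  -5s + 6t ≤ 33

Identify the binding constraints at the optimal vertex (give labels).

Extreme points and P = 3s + 6t:
  (14/5, 0) → P = 42/5
  (42/13, 56/39) → P = 238/13
  (22/7, 0) → P = 66/7
  (4, 2/3) → P = 16

The maximum is at (42/13, 56/39). Substituting into each constraint, equality holds for (i) and (vi); the remaining constraints have slack.

(i) and (vi)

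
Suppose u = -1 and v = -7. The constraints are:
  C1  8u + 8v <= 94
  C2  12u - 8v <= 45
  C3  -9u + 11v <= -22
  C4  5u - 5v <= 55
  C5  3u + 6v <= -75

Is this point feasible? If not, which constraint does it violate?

Constraint C5: 3u + 6v = -45, which is not ≤ -75. All other constraints are satisfied.

not feasible — violates C5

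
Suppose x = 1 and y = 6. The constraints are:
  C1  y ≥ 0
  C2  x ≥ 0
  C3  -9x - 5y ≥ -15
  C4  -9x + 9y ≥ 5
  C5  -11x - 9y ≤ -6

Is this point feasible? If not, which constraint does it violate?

not feasible — violates C3

Constraint C3: -9x - 5y = -39, which is not ≥ -15. All other constraints are satisfied.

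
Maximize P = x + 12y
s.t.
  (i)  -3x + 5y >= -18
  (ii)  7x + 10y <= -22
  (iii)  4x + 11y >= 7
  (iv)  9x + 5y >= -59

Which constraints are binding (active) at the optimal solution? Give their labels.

(ii) and (iv)

Extreme points and P = x + 12y:
  (-312/37, 137/37) → P = 36
  (-96/11, 43/11) → P = 420/11
  (-684/79, 299/79) → P = 2904/79

The maximum is at (-96/11, 43/11). Substituting into each constraint, equality holds for (ii) and (iv); the remaining constraints have slack.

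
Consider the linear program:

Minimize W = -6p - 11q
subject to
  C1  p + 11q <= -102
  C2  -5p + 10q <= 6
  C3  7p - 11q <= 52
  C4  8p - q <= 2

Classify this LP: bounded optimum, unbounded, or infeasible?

bounded optimum

Feasible corners and W = -6p - 11q:
  (-1086/65, -504/65) → W = 2412/13
  (-25/4, -383/44) → W = 533/4
The feasible region has finitely many vertices and no improving ray; the minimum is 533/4 at (-25/4, -383/44).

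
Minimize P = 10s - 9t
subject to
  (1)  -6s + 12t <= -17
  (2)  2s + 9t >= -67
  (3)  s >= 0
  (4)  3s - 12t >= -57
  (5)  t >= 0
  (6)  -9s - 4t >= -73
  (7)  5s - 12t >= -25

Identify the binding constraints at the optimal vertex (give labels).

(1) and (5)

Extreme points and P = 10s - 9t:
  (17/6, 0) → P = 85/3
  (236/33, 95/44) → P = 625/12
  (73/9, 0) → P = 730/9

The minimum is at (17/6, 0). Substituting into each constraint, equality holds for (1) and (5); the remaining constraints have slack.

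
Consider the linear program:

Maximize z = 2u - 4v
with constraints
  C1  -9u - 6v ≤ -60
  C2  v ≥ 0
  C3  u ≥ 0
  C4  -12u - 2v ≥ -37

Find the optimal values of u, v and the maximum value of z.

Vertices and z = 2u - 4v:
  (0, 10) → z = -40
  (17/9, 43/6) → z = -224/9
  (0, 37/2) → z = -74

At the optimal vertex, -9u - 6v = -60 and -12u - 2v = -37.
Solving simultaneously gives u = 17/9, v = 43/6.

u = 17/9, v = 43/6, maximum z = -224/9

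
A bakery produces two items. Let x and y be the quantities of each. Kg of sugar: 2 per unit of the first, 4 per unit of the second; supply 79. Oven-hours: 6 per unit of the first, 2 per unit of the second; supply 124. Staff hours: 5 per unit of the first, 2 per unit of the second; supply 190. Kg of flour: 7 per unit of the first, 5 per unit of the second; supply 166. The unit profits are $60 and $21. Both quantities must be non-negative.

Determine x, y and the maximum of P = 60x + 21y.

x = 18, y = 8, maximum P = 1248

Vertices and P = 60x + 21y:
  (0, 0) → P = 0
  (0, 79/4) → P = 1659/4
  (62/3, 0) → P = 1240
  (269/18, 221/18) → P = 2309/2
  (18, 8) → P = 1248

At the optimal vertex, 6x + 2y = 124 and 7x + 5y = 166.
Solving simultaneously gives x = 18, y = 8.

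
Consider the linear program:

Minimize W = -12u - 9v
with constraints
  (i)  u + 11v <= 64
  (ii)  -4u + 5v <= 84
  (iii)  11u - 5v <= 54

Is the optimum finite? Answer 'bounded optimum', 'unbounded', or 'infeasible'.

bounded optimum

Feasible corners and W = -12u - 9v:
  (-604/49, 340/49) → W = 4188/49
  (457/63, 325/63) → W = -2803/21
The feasible region has finitely many vertices and no improving ray; the minimum is -2803/21 at (457/63, 325/63).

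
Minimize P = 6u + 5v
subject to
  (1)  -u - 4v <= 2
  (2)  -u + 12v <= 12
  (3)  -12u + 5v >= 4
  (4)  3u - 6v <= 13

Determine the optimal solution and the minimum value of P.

u = -9/2, v = 5/8, minimum P = -191/8

The optimum lies where -u - 4v = 2 and -u + 12v = 12.
Solving simultaneously gives u = -9/2, v = 5/8.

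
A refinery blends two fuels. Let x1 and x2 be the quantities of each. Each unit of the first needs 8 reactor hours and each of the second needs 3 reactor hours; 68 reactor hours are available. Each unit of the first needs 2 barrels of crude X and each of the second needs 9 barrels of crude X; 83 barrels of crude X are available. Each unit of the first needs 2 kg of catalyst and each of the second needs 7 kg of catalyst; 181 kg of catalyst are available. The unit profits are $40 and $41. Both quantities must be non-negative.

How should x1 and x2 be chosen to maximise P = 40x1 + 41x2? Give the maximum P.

Vertices and P = 40x1 + 41x2:
  (0, 0) → P = 0
  (0, 83/9) → P = 3403/9
  (17/2, 0) → P = 340
  (11/2, 8) → P = 548

x1 = 11/2, x2 = 8, maximum P = 548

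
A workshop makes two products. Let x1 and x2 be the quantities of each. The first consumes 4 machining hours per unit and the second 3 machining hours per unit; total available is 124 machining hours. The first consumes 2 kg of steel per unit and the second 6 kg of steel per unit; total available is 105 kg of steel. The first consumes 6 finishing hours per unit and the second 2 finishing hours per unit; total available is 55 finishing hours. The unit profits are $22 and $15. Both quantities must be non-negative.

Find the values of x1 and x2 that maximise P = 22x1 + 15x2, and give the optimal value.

x1 = 15/4, x2 = 65/4, maximum P = 1305/4

The optimum lies where 2x1 + 6x2 = 105 and 6x1 + 2x2 = 55.
Solving simultaneously gives x1 = 15/4, x2 = 65/4.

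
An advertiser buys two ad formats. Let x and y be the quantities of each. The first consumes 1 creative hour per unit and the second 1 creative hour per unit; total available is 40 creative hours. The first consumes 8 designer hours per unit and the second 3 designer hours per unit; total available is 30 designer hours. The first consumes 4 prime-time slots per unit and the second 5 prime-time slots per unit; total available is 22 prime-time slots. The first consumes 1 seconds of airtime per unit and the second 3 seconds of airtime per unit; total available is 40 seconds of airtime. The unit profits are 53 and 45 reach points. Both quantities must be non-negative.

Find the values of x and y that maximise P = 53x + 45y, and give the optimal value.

Vertices and P = 53x + 45y:
  (0, 0) → P = 0
  (0, 22/5) → P = 198
  (15/4, 0) → P = 795/4
  (3, 2) → P = 249

x = 3, y = 2, maximum P = 249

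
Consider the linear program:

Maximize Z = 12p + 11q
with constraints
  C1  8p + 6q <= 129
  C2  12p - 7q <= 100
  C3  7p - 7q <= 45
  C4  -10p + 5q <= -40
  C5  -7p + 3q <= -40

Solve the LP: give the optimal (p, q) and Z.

Vertices and Z = 12p + 11q:
  (1503/128, 187/32) → Z = 3283/16
  (19/2, 53/6) → Z = 1267/6
  (11, 32/7) → Z = 1276/7
  (145/28, -5/4) → Z = 1355/28

The binding constraints are 8p + 6q = 129 and -7p + 3q = -40.
Solving simultaneously gives p = 19/2, q = 53/6.

p = 19/2, q = 53/6, maximum Z = 1267/6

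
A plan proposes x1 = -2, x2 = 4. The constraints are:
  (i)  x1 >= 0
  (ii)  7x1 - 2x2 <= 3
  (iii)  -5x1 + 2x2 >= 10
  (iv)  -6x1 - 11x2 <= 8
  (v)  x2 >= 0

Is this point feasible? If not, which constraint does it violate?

Constraint (i): x1 = -2, which is not ≥ 0. All other constraints are satisfied.

not feasible — violates (i)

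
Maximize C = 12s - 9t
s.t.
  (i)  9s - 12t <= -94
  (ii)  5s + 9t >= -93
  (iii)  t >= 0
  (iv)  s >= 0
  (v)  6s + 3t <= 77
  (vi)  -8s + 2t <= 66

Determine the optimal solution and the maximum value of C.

s = 214/33, t = 419/33, maximum C = -401/11

Corner points and C = 12s - 9t:
  (0, 47/6) → C = -141/2
  (214/33, 419/33) → C = -401/11
  (0, 77/3) → C = -231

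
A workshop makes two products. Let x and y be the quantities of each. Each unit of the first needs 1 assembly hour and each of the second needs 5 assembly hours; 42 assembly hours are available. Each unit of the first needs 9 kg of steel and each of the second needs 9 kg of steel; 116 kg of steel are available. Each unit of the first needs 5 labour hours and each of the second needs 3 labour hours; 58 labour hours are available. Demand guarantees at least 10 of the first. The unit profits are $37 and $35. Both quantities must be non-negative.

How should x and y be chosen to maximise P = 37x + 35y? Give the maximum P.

x = 10, y = 8/3, maximum P = 1390/3

Extreme points and P = 37x + 35y:
  (58/5, 0) → P = 2146/5
  (10, 0) → P = 370
  (10, 8/3) → P = 1390/3

At the optimal vertex, 5x + 3y = 58 and x = 10.
Solving simultaneously gives x = 10, y = 8/3.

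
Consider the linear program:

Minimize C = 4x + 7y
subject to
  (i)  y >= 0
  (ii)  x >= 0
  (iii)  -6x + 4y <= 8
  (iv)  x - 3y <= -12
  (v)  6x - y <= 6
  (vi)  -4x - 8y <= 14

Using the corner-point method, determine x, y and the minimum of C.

Corner points and C = 4x + 7y:
  (12/7, 32/7) → C = 272/7
  (16/9, 14/3) → C = 358/9
  (30/17, 78/17) → C = 666/17

The binding constraints are -6x + 4y = 8 and x - 3y = -12.
Solving simultaneously gives x = 12/7, y = 32/7.

x = 12/7, y = 32/7, minimum C = 272/7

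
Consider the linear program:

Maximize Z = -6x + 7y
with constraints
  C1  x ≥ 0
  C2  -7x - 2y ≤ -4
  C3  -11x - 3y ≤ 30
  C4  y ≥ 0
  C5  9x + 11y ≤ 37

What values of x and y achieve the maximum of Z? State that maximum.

x = 0, y = 37/11, maximum Z = 259/11

Feasible corners and Z = -6x + 7y:
  (0, 2) → Z = 14
  (0, 37/11) → Z = 259/11
  (4/7, 0) → Z = -24/7
  (37/9, 0) → Z = -74/3

At the optimal vertex, x = 0 and 9x + 11y = 37.
Solving simultaneously gives x = 0, y = 37/11.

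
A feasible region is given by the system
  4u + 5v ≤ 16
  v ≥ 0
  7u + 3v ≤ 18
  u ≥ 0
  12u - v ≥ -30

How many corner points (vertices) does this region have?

Of the 10 pairwise boundary intersections, those satisfying every inequality are:
  (42/23, 40/23)
  (0, 16/5)
  (18/7, 0)
  (0, 0)

4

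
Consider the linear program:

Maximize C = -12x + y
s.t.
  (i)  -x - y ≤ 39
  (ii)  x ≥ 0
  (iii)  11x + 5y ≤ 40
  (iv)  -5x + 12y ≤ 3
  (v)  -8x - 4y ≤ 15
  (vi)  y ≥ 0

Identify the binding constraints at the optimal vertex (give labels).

Vertices and C = -12x + y:
  (0, 1/4) → C = 1/4
  (0, 0) → C = 0
  (465/157, 233/157) → C = -5347/157
  (40/11, 0) → C = -480/11

The maximum is at (0, 1/4). Substituting into each constraint, equality holds for (ii) and (iv); the remaining constraints have slack.

(ii) and (iv)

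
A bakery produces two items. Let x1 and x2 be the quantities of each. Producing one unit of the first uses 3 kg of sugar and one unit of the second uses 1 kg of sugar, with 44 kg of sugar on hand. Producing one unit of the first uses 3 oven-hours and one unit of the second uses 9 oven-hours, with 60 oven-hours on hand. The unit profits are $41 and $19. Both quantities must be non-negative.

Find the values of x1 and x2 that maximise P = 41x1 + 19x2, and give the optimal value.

x1 = 14, x2 = 2, maximum P = 612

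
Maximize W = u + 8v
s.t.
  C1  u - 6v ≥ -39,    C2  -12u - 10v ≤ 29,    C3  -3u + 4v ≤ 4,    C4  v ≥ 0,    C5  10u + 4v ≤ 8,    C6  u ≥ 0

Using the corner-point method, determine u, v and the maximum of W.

The binding constraints are -3u + 4v = 4 and 10u + 4v = 8.
Solving simultaneously gives u = 4/13, v = 16/13.

u = 4/13, v = 16/13, maximum W = 132/13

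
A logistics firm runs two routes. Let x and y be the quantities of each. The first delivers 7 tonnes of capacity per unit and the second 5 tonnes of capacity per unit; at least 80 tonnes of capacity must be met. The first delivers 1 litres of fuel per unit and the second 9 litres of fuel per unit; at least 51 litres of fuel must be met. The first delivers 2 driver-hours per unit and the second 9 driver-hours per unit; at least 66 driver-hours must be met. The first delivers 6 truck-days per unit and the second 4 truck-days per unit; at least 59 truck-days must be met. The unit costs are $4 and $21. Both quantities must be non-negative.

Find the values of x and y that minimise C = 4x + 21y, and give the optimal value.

x = 15, y = 4, minimum C = 144

Feasible corners and C = 4x + 21y:
  (0, 16) → C = 336
  (51, 0) → C = 204
  (390/53, 302/53) → C = 7902/53
  (15, 4) → C = 144
The feasible region is unbounded (it extends along (0, 1), (1, 0)), but C strictly increases along every unbounded feasible direction, so there is no improving ray and the minimum is attained at a vertex.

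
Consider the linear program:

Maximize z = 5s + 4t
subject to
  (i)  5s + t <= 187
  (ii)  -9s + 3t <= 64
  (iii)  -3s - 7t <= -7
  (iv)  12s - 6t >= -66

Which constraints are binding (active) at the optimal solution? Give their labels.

Feasible corners and z = 5s + 4t:
  (651/16, -263/16) → z = 2203/16
  (176/7, 429/7) → z = 2596/7
  (-70/17, 47/17) → z = -162/17

The maximum is at (176/7, 429/7). Substituting into each constraint, equality holds for (i) and (iv); the remaining constraints have slack.

(i) and (iv)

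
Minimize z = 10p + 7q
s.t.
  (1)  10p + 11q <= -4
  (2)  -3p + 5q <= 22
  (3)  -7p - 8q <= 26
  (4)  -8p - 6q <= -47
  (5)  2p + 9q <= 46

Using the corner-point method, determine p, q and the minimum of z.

p = 541/28, q = -251/14, minimum z = 474/7

Vertices and z = 10p + 7q:
  (254/3, -232/3) → z = 916/3
  (541/28, -251/14) → z = 474/7
  (266/11, -537/22) → z = 1561/22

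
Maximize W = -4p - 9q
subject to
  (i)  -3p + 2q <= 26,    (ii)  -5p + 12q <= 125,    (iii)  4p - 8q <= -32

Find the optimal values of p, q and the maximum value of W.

Feasible corners and W = -4p - 9q:
  (-31/13, 245/26) → W = -1957/26
  (-9, -1/2) → W = 81/2
  (77, 85/2) → W = -1381/2

p = -9, q = -1/2, maximum W = 81/2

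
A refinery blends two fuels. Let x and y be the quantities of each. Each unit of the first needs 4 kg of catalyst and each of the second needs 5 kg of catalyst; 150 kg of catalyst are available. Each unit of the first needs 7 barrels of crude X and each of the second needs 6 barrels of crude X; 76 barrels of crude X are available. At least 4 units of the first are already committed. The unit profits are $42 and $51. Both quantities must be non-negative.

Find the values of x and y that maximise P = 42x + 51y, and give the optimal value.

x = 4, y = 8, maximum P = 576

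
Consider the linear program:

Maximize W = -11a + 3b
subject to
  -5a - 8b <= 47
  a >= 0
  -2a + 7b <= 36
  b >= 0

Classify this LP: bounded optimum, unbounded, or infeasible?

bounded optimum

Vertices and W = -11a + 3b:
  (0, 36/7) → W = 108/7
  (0, 0) → W = 0
The feasible region has finitely many vertices and no improving ray; the maximum is 108/7 at (0, 36/7).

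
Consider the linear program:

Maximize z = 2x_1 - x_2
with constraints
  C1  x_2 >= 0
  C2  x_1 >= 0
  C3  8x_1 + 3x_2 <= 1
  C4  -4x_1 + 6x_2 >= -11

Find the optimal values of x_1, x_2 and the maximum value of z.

Vertices and z = 2x_1 - x_2:
  (0, 0) → z = 0
  (1/8, 0) → z = 1/4
  (0, 1/3) → z = -1/3

At the optimal vertex, x_2 = 0 and 8x_1 + 3x_2 = 1.
Solving simultaneously gives x_1 = 1/8, x_2 = 0.

x_1 = 1/8, x_2 = 0, maximum z = 1/4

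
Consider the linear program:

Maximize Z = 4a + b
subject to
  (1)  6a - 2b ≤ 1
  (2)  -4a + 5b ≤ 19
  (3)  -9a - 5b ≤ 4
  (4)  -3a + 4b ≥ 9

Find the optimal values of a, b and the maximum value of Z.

Vertices and Z = 4a + b:
  (43/22, 59/11) → Z = 145/11
  (11/9, 19/6) → Z = 145/18
  (-23/13, 31/13) → Z = -61/13
  (-61/51, 23/17) → Z = -175/51

The binding constraints are 6a - 2b = 1 and -4a + 5b = 19.
Solving simultaneously gives a = 43/22, b = 59/11.

a = 43/22, b = 59/11, maximum Z = 145/11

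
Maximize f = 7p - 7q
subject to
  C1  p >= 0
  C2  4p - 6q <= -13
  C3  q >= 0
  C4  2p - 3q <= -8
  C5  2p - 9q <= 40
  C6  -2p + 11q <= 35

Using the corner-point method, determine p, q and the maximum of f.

p = 17/16, q = 27/8, maximum f = -259/16

Vertices and f = 7p - 7q:
  (0, 8/3) → f = -56/3
  (0, 35/11) → f = -245/11
  (17/16, 27/8) → f = -259/16

The binding constraints are 2p - 3q = -8 and -2p + 11q = 35.
Solving simultaneously gives p = 17/16, q = 27/8.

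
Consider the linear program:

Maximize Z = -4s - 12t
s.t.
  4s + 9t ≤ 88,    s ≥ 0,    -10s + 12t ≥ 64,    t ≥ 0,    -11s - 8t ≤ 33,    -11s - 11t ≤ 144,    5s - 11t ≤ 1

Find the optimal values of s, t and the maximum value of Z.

Extreme points and Z = -4s - 12t:
  (0, 88/9) → Z = -352/3
  (80/23, 568/69) → Z = -2592/23
  (0, 16/3) → Z = -64

s = 0, t = 16/3, maximum Z = -64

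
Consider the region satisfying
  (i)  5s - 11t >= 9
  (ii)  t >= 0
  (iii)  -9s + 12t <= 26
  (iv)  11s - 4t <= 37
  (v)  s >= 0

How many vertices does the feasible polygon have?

Intersecting each pair of boundary lines and keeping only the points that satisfy every inequality leaves:
  (9/5, 0)
  (371/101, 86/101)
  (37/11, 0)

3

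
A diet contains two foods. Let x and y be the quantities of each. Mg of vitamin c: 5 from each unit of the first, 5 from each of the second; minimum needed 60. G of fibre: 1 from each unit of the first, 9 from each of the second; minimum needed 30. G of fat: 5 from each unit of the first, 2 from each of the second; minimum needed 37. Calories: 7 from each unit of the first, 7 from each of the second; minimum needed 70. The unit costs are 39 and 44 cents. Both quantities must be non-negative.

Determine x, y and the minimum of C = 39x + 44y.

x = 39/4, y = 9/4, minimum C = 1917/4

Corner points and C = 39x + 44y:
  (0, 37/2) → C = 814
  (30, 0) → C = 1170
  (39/4, 9/4) → C = 1917/4
  (13/3, 23/3) → C = 1519/3
The feasible region is unbounded (it extends along (0, 1), (1, 0)), but C strictly increases along every unbounded feasible direction, so there is no improving ray and the minimum is attained at a vertex.

The binding constraints are 5x + 5y = 60 and x + 9y = 30.
Solving simultaneously gives x = 39/4, y = 9/4.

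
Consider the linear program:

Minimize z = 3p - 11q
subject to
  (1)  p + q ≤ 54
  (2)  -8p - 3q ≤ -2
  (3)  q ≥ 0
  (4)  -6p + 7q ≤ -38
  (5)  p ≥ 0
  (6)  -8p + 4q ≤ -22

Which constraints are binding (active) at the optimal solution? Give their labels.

(1) and (4)

Vertices and z = 3p - 11q:
  (54, 0) → z = 162
  (32, 22) → z = -146
  (19/3, 0) → z = 19

The minimum is at (32, 22). Substituting into each constraint, equality holds for (1) and (4); the remaining constraints have slack.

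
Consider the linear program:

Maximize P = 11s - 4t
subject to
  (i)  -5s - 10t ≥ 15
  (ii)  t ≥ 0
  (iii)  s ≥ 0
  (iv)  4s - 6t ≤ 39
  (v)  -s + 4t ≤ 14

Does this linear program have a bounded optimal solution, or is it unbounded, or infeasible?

infeasible

The boundaries -5s - 10t = 15 and t = 0 meet at (-3, 0), but that point violates s ≥ 0. Every candidate vertex is excluded by some other constraint, so the feasible region is empty.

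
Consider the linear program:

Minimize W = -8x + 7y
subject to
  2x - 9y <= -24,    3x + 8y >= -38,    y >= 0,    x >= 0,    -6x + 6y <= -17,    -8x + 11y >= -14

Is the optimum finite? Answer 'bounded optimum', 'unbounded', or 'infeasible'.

From the feasible point (99/14, 89/21), moving in the direction (6, 6) keeps every constraint satisfied while W decreases without bound.

unbounded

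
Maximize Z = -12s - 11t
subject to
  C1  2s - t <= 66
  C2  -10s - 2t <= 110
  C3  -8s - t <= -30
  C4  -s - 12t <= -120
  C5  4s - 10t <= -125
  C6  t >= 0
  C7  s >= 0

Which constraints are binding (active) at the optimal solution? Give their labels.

Extreme points and Z = -12s - 11t:
  (785/16, 257/8) → Z = -7537/8
  (25/12, 40/3) → Z = -515/3
  (0, 30) → Z = -330
The feasible region is unbounded (it extends along (0, 1), (1, 2)), but Z strictly decreases along every unbounded feasible direction, so there is no improving ray and the maximum is attained at a vertex.

The maximum is at (25/12, 40/3). Substituting into each constraint, equality holds for C3 and C5; the remaining constraints have slack.

C3 and C5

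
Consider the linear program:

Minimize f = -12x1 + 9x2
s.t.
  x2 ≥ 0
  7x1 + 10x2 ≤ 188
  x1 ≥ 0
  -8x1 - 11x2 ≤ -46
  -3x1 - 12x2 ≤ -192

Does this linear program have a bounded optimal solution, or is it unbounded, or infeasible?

bounded optimum

Extreme points and f = -12x1 + 9x2:
  (0, 94/5) → f = 846/5
  (56/9, 130/9) → f = 166/3
  (0, 16) → f = 144
The feasible region has finitely many vertices and no improving ray; the minimum is 166/3 at (56/9, 130/9).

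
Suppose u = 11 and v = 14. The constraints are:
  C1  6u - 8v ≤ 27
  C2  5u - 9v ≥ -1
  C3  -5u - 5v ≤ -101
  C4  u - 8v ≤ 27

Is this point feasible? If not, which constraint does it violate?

not feasible — violates C2

Constraint C2: 5u - 9v = -71, which is not ≥ -1. All other constraints are satisfied.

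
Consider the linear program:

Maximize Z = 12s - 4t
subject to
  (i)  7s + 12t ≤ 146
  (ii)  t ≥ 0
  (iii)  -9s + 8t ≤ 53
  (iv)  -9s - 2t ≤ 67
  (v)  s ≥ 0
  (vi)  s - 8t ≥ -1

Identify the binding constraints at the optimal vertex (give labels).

(i) and (ii)

Extreme points and Z = 12s - 4t:
  (146/7, 0) → Z = 1752/7
  (17, 9/4) → Z = 195
  (0, 0) → Z = 0
  (0, 1/8) → Z = -1/2

The maximum is at (146/7, 0). Substituting into each constraint, equality holds for (i) and (ii); the remaining constraints have slack.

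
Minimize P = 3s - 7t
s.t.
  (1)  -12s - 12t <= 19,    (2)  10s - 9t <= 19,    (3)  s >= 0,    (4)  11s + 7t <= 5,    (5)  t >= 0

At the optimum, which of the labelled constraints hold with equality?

(3) and (4)

Feasible corners and P = 3s - 7t:
  (0, 5/7) → P = -5
  (0, 0) → P = 0
  (5/11, 0) → P = 15/11

The minimum is at (0, 5/7). Substituting into each constraint, equality holds for (3) and (4); the remaining constraints have slack.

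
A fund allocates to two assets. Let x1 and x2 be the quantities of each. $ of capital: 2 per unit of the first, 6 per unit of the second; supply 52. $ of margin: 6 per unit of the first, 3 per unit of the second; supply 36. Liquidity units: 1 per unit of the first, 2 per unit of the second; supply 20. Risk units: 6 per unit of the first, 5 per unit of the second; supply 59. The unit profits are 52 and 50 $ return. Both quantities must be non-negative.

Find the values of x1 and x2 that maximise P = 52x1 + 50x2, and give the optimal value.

Corner points and P = 52x1 + 50x2:
  (0, 0) → P = 0
  (0, 26/3) → P = 1300/3
  (6, 0) → P = 312
  (2, 8) → P = 504

At the optimal vertex, 2x1 + 6x2 = 52 and 6x1 + 3x2 = 36.
Solving simultaneously gives x1 = 2, x2 = 8.

x1 = 2, x2 = 8, maximum P = 504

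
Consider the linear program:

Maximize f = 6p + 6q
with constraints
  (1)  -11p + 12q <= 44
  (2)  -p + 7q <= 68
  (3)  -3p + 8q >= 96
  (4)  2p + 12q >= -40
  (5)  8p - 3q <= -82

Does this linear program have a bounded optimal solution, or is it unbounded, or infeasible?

The boundaries -p + 7q = 68 and -3p + 8q = 96 meet at (-128/13, 108/13), but that point violates -11p + 12q ≤ 44. Every candidate vertex is excluded by some other constraint, so the feasible region is empty.

infeasible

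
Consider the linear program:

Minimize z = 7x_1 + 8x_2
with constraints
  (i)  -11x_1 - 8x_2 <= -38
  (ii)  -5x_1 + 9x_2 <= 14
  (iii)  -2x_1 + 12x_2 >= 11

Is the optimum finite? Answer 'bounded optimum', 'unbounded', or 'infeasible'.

Vertices and z = 7x_1 + 8x_2:
  (230/139, 344/139) → z = 4362/139
  (92/37, 197/148) → z = 1038/37
The feasible region has finitely many vertices and no improving ray; the minimum is 1038/37 at (92/37, 197/148).

bounded optimum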